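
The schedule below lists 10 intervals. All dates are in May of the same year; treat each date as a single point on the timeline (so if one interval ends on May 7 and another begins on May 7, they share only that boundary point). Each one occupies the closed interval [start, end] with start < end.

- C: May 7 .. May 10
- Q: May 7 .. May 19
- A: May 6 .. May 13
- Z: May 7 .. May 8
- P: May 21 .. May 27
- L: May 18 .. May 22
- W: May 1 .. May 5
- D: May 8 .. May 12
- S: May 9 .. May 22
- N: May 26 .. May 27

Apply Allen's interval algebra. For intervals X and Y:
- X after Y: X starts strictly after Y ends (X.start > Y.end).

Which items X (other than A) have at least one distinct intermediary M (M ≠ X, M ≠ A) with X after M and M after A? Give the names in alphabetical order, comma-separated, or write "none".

Target A = [May 6, May 13].
Intermediaries M with M after A: L, N, P.
Via L — items with X after L: N.
Via N — items with X after N: none.
Via P — items with X after P: none.
Union: N.

N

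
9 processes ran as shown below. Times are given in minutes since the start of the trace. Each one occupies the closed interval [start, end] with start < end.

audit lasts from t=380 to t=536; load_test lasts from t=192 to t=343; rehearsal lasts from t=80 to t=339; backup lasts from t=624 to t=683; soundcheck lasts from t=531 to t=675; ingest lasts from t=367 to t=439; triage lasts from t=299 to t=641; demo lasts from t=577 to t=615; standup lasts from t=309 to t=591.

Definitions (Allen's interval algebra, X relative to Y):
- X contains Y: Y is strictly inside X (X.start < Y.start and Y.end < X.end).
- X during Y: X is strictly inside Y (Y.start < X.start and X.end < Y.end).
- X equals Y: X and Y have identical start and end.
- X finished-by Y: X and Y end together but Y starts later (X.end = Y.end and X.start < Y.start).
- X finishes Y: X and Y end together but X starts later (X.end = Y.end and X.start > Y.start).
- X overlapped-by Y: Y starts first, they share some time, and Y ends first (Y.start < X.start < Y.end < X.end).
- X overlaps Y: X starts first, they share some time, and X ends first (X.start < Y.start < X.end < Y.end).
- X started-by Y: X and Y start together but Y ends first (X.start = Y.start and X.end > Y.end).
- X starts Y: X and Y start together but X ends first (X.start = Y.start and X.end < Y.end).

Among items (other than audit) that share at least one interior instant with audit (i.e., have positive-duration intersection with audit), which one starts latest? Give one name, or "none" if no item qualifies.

Target audit = [t=380, t=536].
backup [t=624, t=683] → after → excluded.
demo [t=577, t=615] → after → excluded.
ingest [t=367, t=439] → overlaps → candidate.
load_test [t=192, t=343] → before → excluded.
rehearsal [t=80, t=339] → before → excluded.
soundcheck [t=531, t=675] → overlapped-by → candidate.
standup [t=309, t=591] → contains → candidate.
triage [t=299, t=641] → contains → candidate.
Among candidates, latest start is t=531 → soundcheck.

soundcheck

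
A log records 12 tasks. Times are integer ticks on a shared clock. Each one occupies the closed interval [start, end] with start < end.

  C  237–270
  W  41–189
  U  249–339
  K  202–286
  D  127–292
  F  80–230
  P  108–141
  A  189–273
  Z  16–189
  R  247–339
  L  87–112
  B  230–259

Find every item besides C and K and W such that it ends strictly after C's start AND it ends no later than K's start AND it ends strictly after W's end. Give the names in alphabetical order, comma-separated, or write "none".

none

Conditions: its end is strictly after C's start (X.end > 237) AND its end is no later than K's start (X.end <= 202) AND its end is strictly after W's end (X.end > 189).
A: end 273 > 237? ✓; end 273 <= 202? ✗; end 273 > 189? ✓ → no.
B: end 259 > 237? ✓; end 259 <= 202? ✗; end 259 > 189? ✓ → no.
D: end 292 > 237? ✓; end 292 <= 202? ✗; end 292 > 189? ✓ → no.
F: end 230 > 237? ✗; end 230 <= 202? ✗; end 230 > 189? ✓ → no.
L: end 112 > 237? ✗; end 112 <= 202? ✓; end 112 > 189? ✗ → no.
P: end 141 > 237? ✗; end 141 <= 202? ✓; end 141 > 189? ✗ → no.
R: end 339 > 237? ✓; end 339 <= 202? ✗; end 339 > 189? ✓ → no.
U: end 339 > 237? ✓; end 339 <= 202? ✗; end 339 > 189? ✓ → no.
Z: end 189 > 237? ✗; end 189 <= 202? ✓; end 189 > 189? ✗ → no.
Result: none.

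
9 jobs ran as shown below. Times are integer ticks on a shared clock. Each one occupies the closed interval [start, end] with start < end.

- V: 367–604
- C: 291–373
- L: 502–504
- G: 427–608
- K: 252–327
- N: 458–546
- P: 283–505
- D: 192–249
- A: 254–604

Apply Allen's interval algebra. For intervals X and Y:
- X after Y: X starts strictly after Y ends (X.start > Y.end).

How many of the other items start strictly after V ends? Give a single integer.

0

Target V = [367, 604].
A [254, 604] → finished-by → no.
C [291, 373] → overlaps → no.
D [192, 249] → before → no.
G [427, 608] → overlapped-by → no.
K [252, 327] → before → no.
L [502, 504] → during → no.
N [458, 546] → during → no.
P [283, 505] → overlaps → no.
Total: 0.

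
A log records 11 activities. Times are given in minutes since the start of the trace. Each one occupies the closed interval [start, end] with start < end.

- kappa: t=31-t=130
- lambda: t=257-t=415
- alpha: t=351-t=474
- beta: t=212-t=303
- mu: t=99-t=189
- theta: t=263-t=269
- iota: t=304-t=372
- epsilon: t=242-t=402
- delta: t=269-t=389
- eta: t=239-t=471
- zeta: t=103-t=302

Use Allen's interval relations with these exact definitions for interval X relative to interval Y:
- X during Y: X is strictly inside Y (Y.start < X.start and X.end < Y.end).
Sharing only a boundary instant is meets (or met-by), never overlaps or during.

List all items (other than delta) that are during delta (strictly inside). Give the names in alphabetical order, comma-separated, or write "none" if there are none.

Target delta = [t=269, t=389].
alpha [t=351, t=474] → overlapped-by → no.
beta [t=212, t=303] → overlaps → no.
epsilon [t=242, t=402] → contains → no.
eta [t=239, t=471] → contains → no.
iota [t=304, t=372] → during → yes.
kappa [t=31, t=130] → before → no.
lambda [t=257, t=415] → contains → no.
mu [t=99, t=189] → before → no.
theta [t=263, t=269] → meets → no.
zeta [t=103, t=302] → overlaps → no.
Result: iota.

iota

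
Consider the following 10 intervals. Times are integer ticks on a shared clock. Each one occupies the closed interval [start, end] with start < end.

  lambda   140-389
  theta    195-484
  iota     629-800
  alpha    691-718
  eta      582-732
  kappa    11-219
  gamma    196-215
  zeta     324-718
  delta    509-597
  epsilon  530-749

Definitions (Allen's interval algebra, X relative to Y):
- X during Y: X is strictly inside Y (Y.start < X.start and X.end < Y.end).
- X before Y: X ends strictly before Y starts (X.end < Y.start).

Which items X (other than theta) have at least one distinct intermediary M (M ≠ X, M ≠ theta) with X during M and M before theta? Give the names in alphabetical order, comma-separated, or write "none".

Target theta = [195, 484].
Intermediaries M with M before theta: none.
Union: none.

none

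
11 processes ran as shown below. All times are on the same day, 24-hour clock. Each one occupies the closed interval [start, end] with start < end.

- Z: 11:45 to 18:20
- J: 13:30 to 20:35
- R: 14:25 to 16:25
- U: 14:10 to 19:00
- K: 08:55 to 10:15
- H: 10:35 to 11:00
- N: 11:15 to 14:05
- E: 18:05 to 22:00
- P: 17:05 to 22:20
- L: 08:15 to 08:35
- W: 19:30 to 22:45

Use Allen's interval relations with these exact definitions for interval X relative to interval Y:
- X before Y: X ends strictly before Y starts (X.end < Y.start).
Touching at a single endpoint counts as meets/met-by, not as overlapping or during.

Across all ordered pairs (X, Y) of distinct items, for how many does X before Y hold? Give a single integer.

37

Checking all 110 ordered pairs for relation 'before'; matching pairs in alphabetical order:
(H, E): H before E ✓
(H, J): H before J ✓
(H, N): H before N ✓
(H, P): H before P ✓
(H, R): H before R ✓
(H, U): H before U ✓
(H, W): H before W ✓
(H, Z): H before Z ✓
(K, E): K before E ✓
(K, H): K before H ✓
(K, J): K before J ✓
(K, N): K before N ✓
(K, P): K before P ✓
(K, R): K before R ✓
(K, U): K before U ✓
(K, W): K before W ✓
(K, Z): K before Z ✓
(L, E): L before E ✓
(L, H): L before H ✓
(L, J): L before J ✓
(L, K): L before K ✓
(L, N): L before N ✓
(L, P): L before P ✓
(L, R): L before R ✓
... plus 13 further pairs not listed.
Count: 37.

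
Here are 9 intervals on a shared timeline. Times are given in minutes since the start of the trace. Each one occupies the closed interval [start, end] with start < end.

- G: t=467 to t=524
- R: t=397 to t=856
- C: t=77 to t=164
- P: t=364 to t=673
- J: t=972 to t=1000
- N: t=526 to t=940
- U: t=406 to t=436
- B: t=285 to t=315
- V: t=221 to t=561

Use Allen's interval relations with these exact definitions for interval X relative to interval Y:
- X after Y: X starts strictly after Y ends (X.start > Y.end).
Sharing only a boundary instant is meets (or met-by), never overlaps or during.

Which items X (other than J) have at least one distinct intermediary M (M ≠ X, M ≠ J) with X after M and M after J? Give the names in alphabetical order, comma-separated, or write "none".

Target J = [t=972, t=1000].
Intermediaries M with M after J: none.
Union: none.

none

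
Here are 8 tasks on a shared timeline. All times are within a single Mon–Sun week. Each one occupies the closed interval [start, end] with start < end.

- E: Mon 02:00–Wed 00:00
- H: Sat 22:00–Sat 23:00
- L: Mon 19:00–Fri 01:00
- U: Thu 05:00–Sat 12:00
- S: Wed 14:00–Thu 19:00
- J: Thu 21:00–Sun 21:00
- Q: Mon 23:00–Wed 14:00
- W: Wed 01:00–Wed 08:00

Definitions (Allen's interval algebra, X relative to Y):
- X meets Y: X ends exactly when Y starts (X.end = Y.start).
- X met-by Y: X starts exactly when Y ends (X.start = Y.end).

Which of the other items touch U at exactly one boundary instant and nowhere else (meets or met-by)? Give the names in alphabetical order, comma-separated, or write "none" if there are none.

none

Target U = [Thu 05:00, Sat 12:00].
E [Mon 02:00, Wed 00:00] → before → no.
H [Sat 22:00, Sat 23:00] → after → no.
J [Thu 21:00, Sun 21:00] → overlapped-by → no.
L [Mon 19:00, Fri 01:00] → overlaps → no.
Q [Mon 23:00, Wed 14:00] → before → no.
S [Wed 14:00, Thu 19:00] → overlaps → no.
W [Wed 01:00, Wed 08:00] → before → no.
Result: none.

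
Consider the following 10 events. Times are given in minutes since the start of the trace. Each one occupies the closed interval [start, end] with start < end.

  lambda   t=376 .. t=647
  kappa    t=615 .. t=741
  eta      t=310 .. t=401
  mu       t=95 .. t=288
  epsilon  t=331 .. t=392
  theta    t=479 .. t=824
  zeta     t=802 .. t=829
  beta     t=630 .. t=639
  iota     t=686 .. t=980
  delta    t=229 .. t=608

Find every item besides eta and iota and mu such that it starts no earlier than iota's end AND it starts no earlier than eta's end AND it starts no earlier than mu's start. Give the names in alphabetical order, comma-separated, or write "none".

none

Conditions: its start is no earlier than iota's end (X.start >= t=980) AND its start is no earlier than eta's end (X.start >= t=401) AND its start is no earlier than mu's start (X.start >= t=95).
beta: start t=630 >= t=980? ✗; start t=630 >= t=401? ✓; start t=630 >= t=95? ✓ → no.
delta: start t=229 >= t=980? ✗; start t=229 >= t=401? ✗; start t=229 >= t=95? ✓ → no.
epsilon: start t=331 >= t=980? ✗; start t=331 >= t=401? ✗; start t=331 >= t=95? ✓ → no.
kappa: start t=615 >= t=980? ✗; start t=615 >= t=401? ✓; start t=615 >= t=95? ✓ → no.
lambda: start t=376 >= t=980? ✗; start t=376 >= t=401? ✗; start t=376 >= t=95? ✓ → no.
theta: start t=479 >= t=980? ✗; start t=479 >= t=401? ✓; start t=479 >= t=95? ✓ → no.
zeta: start t=802 >= t=980? ✗; start t=802 >= t=401? ✓; start t=802 >= t=95? ✓ → no.
Result: none.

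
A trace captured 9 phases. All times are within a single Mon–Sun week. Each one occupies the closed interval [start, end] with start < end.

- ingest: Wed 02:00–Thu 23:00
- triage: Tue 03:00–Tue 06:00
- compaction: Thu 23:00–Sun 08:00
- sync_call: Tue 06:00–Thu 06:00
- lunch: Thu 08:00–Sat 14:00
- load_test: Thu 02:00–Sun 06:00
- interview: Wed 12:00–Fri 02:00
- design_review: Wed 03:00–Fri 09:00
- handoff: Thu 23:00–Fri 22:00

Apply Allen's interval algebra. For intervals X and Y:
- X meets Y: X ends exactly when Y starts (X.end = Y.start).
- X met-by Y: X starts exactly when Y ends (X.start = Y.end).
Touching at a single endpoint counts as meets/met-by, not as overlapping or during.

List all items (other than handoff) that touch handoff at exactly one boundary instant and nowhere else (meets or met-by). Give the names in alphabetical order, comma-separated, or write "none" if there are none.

ingest

Target handoff = [Thu 23:00, Fri 22:00].
compaction [Thu 23:00, Sun 08:00] → started-by → no.
design_review [Wed 03:00, Fri 09:00] → overlaps → no.
ingest [Wed 02:00, Thu 23:00] → meets → yes.
interview [Wed 12:00, Fri 02:00] → overlaps → no.
load_test [Thu 02:00, Sun 06:00] → contains → no.
lunch [Thu 08:00, Sat 14:00] → contains → no.
sync_call [Tue 06:00, Thu 06:00] → before → no.
triage [Tue 03:00, Tue 06:00] → before → no.
Result: ingest.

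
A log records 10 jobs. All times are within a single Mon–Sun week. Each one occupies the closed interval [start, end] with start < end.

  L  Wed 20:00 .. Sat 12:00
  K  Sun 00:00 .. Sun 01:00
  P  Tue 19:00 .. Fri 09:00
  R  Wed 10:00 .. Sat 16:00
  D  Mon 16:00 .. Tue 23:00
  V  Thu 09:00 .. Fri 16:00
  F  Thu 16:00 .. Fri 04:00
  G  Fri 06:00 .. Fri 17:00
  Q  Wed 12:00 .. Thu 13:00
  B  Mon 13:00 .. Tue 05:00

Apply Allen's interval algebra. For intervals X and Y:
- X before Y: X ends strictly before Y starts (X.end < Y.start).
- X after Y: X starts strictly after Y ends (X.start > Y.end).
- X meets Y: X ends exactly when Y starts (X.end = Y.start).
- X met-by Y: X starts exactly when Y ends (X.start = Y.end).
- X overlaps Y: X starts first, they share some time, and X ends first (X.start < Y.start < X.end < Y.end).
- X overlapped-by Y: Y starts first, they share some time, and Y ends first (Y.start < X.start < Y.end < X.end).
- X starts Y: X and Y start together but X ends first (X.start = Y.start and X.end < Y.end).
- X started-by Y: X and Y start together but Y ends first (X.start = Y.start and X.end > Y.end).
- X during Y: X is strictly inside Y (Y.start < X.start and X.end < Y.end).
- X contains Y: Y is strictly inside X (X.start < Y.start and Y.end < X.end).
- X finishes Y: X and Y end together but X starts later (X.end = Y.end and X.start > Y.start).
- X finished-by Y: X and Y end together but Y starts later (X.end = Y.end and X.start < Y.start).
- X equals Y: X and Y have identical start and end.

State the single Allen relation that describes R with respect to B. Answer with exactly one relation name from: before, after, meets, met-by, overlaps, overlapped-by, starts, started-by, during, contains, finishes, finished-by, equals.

after

R = [Wed 10:00, Sat 16:00]; B = [Mon 13:00, Tue 05:00].
Compare endpoints: R.start > B.start, R.start > B.end, R.end > B.start, R.end > B.end.
That pattern is 'after'.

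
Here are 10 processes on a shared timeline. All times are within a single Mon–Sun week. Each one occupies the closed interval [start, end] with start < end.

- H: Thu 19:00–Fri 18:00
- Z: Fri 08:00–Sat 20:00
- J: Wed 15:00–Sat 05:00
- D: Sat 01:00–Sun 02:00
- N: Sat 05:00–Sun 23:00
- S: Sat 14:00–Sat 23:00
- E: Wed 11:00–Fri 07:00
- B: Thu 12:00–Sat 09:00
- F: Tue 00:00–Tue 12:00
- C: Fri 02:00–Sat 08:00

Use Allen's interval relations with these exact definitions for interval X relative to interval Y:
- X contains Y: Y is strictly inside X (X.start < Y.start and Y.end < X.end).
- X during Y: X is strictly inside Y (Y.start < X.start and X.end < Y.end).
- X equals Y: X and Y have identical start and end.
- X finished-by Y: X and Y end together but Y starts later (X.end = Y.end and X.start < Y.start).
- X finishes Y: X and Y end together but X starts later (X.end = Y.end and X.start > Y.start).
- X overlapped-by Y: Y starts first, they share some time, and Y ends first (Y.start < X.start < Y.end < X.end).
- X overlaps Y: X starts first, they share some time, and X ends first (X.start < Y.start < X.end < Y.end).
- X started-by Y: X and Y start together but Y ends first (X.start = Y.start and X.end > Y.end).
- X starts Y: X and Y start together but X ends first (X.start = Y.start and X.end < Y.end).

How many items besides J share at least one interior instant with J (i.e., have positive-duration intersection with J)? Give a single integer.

Target J = [Wed 15:00, Sat 05:00].
B [Thu 12:00, Sat 09:00] → overlapped-by → counts.
C [Fri 02:00, Sat 08:00] → overlapped-by → counts.
D [Sat 01:00, Sun 02:00] → overlapped-by → counts.
E [Wed 11:00, Fri 07:00] → overlaps → counts.
F [Tue 00:00, Tue 12:00] → before → no.
H [Thu 19:00, Fri 18:00] → during → counts.
N [Sat 05:00, Sun 23:00] → met-by → no.
S [Sat 14:00, Sat 23:00] → after → no.
Z [Fri 08:00, Sat 20:00] → overlapped-by → counts.
Total: 6.

6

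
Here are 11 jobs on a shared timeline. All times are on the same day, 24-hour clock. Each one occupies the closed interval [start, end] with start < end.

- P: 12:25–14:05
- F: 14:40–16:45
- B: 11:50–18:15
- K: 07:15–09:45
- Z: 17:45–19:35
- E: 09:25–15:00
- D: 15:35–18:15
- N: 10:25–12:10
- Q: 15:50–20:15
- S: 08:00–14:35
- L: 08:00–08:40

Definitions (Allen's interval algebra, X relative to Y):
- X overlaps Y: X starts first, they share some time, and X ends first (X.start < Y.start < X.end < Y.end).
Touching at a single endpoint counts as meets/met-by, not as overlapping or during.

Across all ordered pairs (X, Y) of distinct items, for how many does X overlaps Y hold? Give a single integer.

Checking all 110 ordered pairs for relation 'overlaps'; matching pairs in alphabetical order:
(B, Q): B overlaps Q ✓
(B, Z): B overlaps Z ✓
(D, Q): D overlaps Q ✓
(D, Z): D overlaps Z ✓
(E, B): E overlaps B ✓
(E, F): E overlaps F ✓
(F, D): F overlaps D ✓
(F, Q): F overlaps Q ✓
(K, E): K overlaps E ✓
(K, S): K overlaps S ✓
(N, B): N overlaps B ✓
(S, B): S overlaps B ✓
(S, E): S overlaps E ✓
Count: 13.

13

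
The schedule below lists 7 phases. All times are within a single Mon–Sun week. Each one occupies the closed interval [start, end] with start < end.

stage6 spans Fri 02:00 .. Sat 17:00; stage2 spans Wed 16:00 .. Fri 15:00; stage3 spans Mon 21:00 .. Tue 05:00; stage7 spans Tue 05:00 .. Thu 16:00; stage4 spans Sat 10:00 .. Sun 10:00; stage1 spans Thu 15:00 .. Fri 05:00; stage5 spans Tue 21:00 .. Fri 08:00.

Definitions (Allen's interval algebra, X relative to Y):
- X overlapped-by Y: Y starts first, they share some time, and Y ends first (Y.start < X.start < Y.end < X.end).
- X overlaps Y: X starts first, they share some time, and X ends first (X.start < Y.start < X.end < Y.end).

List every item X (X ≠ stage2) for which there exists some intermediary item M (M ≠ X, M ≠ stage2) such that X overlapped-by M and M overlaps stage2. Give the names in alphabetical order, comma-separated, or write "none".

stage1, stage5, stage6

Target stage2 = [Wed 16:00, Fri 15:00].
Intermediaries M with M overlaps stage2: stage5, stage7.
Via stage5 — items with X overlapped-by stage5: stage6.
Via stage7 — items with X overlapped-by stage7: stage1, stage5.
Union: stage1, stage5, stage6.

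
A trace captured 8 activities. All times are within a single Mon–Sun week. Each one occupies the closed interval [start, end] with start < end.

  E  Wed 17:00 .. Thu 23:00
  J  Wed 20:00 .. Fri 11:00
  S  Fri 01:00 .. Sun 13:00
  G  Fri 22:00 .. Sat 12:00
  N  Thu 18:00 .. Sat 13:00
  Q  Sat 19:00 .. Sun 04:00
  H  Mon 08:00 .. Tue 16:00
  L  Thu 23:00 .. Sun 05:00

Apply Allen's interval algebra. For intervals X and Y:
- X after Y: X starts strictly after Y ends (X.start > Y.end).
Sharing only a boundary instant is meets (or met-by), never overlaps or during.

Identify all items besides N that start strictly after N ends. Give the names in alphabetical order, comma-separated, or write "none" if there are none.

Target N = [Thu 18:00, Sat 13:00].
E [Wed 17:00, Thu 23:00] → overlaps → no.
G [Fri 22:00, Sat 12:00] → during → no.
H [Mon 08:00, Tue 16:00] → before → no.
J [Wed 20:00, Fri 11:00] → overlaps → no.
L [Thu 23:00, Sun 05:00] → overlapped-by → no.
Q [Sat 19:00, Sun 04:00] → after → yes.
S [Fri 01:00, Sun 13:00] → overlapped-by → no.
Result: Q.

Q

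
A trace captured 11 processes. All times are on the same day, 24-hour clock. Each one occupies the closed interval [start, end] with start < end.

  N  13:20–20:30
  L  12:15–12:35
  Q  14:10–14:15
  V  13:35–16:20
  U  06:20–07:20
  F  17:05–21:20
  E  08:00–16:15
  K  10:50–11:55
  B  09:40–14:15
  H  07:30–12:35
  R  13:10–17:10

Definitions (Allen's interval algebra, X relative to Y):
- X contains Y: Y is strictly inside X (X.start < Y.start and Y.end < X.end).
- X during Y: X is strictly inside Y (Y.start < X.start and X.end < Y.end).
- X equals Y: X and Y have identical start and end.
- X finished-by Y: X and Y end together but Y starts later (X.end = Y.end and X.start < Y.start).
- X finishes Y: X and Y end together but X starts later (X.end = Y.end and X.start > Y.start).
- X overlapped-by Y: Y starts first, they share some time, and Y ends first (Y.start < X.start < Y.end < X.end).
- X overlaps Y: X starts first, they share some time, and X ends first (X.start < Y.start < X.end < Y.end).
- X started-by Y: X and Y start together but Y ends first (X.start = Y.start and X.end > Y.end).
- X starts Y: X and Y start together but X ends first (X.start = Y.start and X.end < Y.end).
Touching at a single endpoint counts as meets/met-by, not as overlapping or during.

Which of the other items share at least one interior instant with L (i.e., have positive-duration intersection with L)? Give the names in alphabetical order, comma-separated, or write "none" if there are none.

B, E, H

Target L = [12:15, 12:35].
B [09:40, 14:15] → contains → yes.
E [08:00, 16:15] → contains → yes.
F [17:05, 21:20] → after → no.
H [07:30, 12:35] → finished-by → yes.
K [10:50, 11:55] → before → no.
N [13:20, 20:30] → after → no.
Q [14:10, 14:15] → after → no.
R [13:10, 17:10] → after → no.
U [06:20, 07:20] → before → no.
V [13:35, 16:20] → after → no.
Result: B, E, H.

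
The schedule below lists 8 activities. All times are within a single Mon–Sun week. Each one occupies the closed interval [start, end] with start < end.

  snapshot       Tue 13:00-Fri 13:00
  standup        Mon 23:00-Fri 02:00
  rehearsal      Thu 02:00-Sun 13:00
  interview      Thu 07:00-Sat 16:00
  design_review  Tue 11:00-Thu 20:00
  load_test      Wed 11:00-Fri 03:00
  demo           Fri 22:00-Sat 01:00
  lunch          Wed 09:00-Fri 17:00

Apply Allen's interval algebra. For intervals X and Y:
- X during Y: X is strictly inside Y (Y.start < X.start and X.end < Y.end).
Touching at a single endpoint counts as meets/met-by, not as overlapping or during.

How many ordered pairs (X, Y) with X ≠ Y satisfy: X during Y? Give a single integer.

6

Checking all 56 ordered pairs for relation 'during'; matching pairs in alphabetical order:
(demo, interview): demo during interview ✓
(demo, rehearsal): demo during rehearsal ✓
(design_review, standup): design_review during standup ✓
(interview, rehearsal): interview during rehearsal ✓
(load_test, lunch): load_test during lunch ✓
(load_test, snapshot): load_test during snapshot ✓
Count: 6.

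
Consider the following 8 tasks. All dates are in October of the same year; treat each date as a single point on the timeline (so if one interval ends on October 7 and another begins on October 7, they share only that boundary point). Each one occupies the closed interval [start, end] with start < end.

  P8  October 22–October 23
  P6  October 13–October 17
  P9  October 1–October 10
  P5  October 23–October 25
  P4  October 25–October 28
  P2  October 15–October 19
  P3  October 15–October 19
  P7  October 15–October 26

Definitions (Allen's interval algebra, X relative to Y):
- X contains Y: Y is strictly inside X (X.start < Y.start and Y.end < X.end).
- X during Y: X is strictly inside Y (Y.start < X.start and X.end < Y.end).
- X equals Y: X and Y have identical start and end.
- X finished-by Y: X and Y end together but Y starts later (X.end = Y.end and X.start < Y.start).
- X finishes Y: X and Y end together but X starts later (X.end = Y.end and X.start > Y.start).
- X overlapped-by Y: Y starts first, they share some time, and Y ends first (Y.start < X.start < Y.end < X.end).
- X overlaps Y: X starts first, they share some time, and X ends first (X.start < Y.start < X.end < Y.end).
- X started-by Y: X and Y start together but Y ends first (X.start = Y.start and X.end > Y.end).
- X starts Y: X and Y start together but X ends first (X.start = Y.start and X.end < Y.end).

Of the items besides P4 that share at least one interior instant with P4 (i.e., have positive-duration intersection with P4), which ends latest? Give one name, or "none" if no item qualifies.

Target P4 = [October 25, October 28].
P2 [October 15, October 19] → before → excluded.
P3 [October 15, October 19] → before → excluded.
P5 [October 23, October 25] → meets → excluded.
P6 [October 13, October 17] → before → excluded.
P7 [October 15, October 26] → overlaps → candidate.
P8 [October 22, October 23] → before → excluded.
P9 [October 1, October 10] → before → excluded.
Among candidates, latest end is October 26 → P7.

P7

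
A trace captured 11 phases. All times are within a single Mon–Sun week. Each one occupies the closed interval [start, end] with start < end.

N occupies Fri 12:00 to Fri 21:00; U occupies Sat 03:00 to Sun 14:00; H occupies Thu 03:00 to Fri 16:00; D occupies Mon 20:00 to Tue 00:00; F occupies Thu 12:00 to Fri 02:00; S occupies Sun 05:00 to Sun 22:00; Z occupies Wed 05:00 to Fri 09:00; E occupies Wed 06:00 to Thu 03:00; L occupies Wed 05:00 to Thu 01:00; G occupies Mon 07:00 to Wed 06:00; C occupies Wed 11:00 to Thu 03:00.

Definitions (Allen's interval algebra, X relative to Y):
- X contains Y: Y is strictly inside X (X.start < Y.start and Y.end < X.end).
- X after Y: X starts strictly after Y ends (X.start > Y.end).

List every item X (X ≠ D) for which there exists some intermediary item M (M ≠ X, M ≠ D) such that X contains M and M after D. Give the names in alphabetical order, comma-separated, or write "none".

H, Z

Target D = [Mon 20:00, Tue 00:00].
Intermediaries M with M after D: C, E, F, H, L, N, S, U, Z.
Via C — items with X contains C: Z.
Via E — items with X contains E: Z.
Via F — items with X contains F: H, Z.
Via H — items with X contains H: none.
Via L — items with X contains L: none.
Via N — items with X contains N: none.
Via S — items with X contains S: none.
Via U — items with X contains U: none.
Via Z — items with X contains Z: none.
Union: H, Z.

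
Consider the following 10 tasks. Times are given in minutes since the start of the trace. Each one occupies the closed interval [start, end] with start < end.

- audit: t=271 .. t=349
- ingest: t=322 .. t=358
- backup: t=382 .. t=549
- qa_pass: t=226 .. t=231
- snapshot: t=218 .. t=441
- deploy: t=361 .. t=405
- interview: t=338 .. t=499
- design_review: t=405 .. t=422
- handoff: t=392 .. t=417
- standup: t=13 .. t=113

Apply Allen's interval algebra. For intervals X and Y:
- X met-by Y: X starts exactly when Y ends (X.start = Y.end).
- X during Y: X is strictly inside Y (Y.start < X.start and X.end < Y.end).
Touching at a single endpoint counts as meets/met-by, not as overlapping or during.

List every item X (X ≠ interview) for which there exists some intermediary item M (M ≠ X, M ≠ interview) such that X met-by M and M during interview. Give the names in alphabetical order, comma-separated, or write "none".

design_review

Target interview = [t=338, t=499].
Intermediaries M with M during interview: deploy, design_review, handoff.
Via deploy — items with X met-by deploy: design_review.
Via design_review — items with X met-by design_review: none.
Via handoff — items with X met-by handoff: none.
Union: design_review.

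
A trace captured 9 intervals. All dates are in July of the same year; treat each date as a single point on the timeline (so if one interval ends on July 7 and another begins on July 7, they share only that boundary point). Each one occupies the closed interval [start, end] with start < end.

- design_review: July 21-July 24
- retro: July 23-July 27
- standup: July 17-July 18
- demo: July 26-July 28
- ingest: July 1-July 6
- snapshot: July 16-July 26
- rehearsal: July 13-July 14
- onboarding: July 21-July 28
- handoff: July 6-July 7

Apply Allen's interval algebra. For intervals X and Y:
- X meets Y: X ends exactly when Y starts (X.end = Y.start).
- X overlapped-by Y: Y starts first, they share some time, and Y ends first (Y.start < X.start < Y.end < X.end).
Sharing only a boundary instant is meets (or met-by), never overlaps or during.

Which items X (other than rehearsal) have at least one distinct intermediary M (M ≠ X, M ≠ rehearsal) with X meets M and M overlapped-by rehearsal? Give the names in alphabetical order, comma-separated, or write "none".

Target rehearsal = [July 13, July 14].
Intermediaries M with M overlapped-by rehearsal: none.
Union: none.

none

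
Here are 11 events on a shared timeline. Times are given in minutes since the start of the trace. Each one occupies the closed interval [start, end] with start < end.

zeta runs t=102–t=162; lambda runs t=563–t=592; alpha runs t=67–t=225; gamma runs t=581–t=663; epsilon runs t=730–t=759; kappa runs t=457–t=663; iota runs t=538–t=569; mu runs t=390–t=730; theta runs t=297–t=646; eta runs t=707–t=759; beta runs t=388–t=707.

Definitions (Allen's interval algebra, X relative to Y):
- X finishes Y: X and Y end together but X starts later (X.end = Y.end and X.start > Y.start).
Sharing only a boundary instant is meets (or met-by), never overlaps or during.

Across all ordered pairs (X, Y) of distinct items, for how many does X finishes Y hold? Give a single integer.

Checking all 110 ordered pairs for relation 'finishes'; matching pairs in alphabetical order:
(epsilon, eta): epsilon finishes eta ✓
(gamma, kappa): gamma finishes kappa ✓
Count: 2.

2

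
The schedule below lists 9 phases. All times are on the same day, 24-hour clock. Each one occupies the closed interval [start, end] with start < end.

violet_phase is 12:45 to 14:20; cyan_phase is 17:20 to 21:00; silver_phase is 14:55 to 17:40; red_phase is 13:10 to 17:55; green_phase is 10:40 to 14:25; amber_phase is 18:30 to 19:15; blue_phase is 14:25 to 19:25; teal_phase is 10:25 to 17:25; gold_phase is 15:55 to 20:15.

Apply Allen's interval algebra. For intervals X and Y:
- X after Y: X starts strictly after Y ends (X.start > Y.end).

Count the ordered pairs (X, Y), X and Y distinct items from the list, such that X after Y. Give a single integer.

Checking all 72 ordered pairs for relation 'after'; matching pairs in alphabetical order:
(amber_phase, green_phase): amber_phase after green_phase ✓
(amber_phase, red_phase): amber_phase after red_phase ✓
(amber_phase, silver_phase): amber_phase after silver_phase ✓
(amber_phase, teal_phase): amber_phase after teal_phase ✓
(amber_phase, violet_phase): amber_phase after violet_phase ✓
(blue_phase, violet_phase): blue_phase after violet_phase ✓
(cyan_phase, green_phase): cyan_phase after green_phase ✓
(cyan_phase, violet_phase): cyan_phase after violet_phase ✓
(gold_phase, green_phase): gold_phase after green_phase ✓
(gold_phase, violet_phase): gold_phase after violet_phase ✓
(silver_phase, green_phase): silver_phase after green_phase ✓
(silver_phase, violet_phase): silver_phase after violet_phase ✓
Count: 12.

12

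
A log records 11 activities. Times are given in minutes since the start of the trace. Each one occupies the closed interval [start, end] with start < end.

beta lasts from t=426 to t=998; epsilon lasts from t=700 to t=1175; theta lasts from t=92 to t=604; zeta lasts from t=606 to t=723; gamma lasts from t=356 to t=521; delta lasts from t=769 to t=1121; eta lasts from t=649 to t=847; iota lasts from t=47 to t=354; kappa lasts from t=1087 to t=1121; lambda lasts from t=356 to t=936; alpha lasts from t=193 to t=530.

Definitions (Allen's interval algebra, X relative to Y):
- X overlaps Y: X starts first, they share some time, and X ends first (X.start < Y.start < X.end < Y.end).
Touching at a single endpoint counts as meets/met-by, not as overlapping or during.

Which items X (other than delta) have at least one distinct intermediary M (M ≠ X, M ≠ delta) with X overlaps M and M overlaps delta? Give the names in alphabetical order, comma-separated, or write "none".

Target delta = [t=769, t=1121].
Intermediaries M with M overlaps delta: beta, eta, lambda.
Via beta — items with X overlaps beta: alpha, gamma, lambda, theta.
Via eta — items with X overlaps eta: zeta.
Via lambda — items with X overlaps lambda: alpha, theta.
Union: alpha, gamma, lambda, theta, zeta.

alpha, gamma, lambda, theta, zeta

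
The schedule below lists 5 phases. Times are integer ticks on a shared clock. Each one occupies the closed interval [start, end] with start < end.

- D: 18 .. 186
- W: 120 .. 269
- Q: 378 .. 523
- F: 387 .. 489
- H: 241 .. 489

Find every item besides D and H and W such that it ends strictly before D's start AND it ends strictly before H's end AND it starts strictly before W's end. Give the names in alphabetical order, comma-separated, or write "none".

Conditions: its end is strictly before D's start (X.end < 18) AND its end is strictly before H's end (X.end < 489) AND its start is strictly before W's end (X.start < 269).
F: end 489 < 18? ✗; end 489 < 489? ✗; start 387 < 269? ✗ → no.
Q: end 523 < 18? ✗; end 523 < 489? ✗; start 378 < 269? ✗ → no.
Result: none.

none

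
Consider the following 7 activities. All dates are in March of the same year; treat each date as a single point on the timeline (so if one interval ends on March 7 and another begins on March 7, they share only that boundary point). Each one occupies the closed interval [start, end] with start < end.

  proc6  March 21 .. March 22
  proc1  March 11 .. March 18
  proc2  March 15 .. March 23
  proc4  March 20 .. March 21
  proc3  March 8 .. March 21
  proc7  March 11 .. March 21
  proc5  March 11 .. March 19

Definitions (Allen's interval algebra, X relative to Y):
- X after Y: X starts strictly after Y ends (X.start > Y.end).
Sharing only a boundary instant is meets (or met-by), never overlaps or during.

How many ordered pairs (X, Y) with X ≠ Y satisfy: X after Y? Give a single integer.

Checking all 42 ordered pairs for relation 'after'; matching pairs in alphabetical order:
(proc4, proc1): proc4 after proc1 ✓
(proc4, proc5): proc4 after proc5 ✓
(proc6, proc1): proc6 after proc1 ✓
(proc6, proc5): proc6 after proc5 ✓
Count: 4.

4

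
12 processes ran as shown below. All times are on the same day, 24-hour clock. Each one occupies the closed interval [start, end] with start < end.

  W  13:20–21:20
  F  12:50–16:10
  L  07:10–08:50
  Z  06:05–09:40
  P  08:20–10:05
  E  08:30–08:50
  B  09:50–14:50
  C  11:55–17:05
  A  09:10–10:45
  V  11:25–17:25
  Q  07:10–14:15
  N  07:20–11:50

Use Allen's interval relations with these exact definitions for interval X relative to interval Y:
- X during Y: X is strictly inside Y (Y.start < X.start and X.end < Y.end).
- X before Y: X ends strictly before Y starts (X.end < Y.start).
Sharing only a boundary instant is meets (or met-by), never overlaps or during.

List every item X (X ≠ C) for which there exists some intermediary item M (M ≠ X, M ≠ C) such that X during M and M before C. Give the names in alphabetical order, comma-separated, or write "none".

A, E, L, P

Target C = [11:55, 17:05].
Intermediaries M with M before C: A, E, L, N, P, Z.
Via A — items with X during A: none.
Via E — items with X during E: none.
Via L — items with X during L: none.
Via N — items with X during N: A, E, P.
Via P — items with X during P: E.
Via Z — items with X during Z: E, L.
Union: A, E, L, P.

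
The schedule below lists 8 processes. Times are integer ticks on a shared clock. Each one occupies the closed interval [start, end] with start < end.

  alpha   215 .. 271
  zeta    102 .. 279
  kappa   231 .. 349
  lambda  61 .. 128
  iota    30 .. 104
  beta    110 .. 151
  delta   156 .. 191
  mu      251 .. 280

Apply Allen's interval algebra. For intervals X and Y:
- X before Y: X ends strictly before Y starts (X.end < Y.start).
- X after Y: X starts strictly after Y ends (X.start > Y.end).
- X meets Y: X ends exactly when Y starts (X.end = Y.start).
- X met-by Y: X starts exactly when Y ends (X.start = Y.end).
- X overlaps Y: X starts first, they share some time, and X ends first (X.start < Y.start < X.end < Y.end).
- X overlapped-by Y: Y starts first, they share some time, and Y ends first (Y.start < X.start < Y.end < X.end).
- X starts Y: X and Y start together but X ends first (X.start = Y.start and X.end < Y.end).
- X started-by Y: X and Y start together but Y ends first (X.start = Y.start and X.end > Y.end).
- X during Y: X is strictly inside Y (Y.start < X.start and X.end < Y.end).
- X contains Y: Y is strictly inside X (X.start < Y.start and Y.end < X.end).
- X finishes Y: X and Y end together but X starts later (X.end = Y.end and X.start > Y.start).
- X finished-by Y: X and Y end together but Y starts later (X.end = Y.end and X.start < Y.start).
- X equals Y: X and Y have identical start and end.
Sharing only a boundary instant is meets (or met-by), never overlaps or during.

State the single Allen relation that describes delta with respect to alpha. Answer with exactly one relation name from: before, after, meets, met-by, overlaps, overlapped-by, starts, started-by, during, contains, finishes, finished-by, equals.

delta = [156, 191]; alpha = [215, 271].
Compare endpoints: delta.start < alpha.start, delta.start < alpha.end, delta.end < alpha.start, delta.end < alpha.end.
That pattern is 'before'.

before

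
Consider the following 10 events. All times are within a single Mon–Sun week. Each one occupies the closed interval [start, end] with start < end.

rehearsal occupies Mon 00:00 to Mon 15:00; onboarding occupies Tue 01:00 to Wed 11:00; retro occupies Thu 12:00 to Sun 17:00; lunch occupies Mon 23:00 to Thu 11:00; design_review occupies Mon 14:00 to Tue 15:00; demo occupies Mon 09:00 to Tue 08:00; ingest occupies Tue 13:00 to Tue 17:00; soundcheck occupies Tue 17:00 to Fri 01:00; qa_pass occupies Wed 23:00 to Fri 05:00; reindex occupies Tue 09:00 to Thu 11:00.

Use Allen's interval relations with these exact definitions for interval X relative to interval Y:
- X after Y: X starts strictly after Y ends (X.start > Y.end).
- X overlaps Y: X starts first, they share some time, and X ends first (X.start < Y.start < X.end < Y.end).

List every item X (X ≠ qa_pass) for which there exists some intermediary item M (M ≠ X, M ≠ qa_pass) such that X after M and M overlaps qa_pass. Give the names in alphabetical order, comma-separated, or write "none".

retro

Target qa_pass = [Wed 23:00, Fri 05:00].
Intermediaries M with M overlaps qa_pass: lunch, reindex, soundcheck.
Via lunch — items with X after lunch: retro.
Via reindex — items with X after reindex: retro.
Via soundcheck — items with X after soundcheck: none.
Union: retro.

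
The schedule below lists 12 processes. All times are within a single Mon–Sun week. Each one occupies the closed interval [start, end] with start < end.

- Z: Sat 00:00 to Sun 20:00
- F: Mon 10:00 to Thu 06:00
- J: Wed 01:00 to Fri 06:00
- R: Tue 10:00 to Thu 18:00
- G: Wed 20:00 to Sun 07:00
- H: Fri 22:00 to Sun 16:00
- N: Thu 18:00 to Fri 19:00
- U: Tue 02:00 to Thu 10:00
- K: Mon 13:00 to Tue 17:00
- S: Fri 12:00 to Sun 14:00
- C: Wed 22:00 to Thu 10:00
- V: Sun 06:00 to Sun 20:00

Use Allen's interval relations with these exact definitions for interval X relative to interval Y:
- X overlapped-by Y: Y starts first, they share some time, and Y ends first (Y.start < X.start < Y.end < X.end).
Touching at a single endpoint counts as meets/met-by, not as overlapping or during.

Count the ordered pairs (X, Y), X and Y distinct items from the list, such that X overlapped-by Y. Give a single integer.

24

Checking all 132 ordered pairs for relation 'overlapped-by'; matching pairs in alphabetical order:
(C, F): C overlapped-by F ✓
(G, F): G overlapped-by F ✓
(G, J): G overlapped-by J ✓
(G, R): G overlapped-by R ✓
(G, U): G overlapped-by U ✓
(H, G): H overlapped-by G ✓
(H, S): H overlapped-by S ✓
(J, F): J overlapped-by F ✓
(J, R): J overlapped-by R ✓
(J, U): J overlapped-by U ✓
(N, J): N overlapped-by J ✓
(R, F): R overlapped-by F ✓
(R, K): R overlapped-by K ✓
(R, U): R overlapped-by U ✓
(S, G): S overlapped-by G ✓
(S, N): S overlapped-by N ✓
(U, F): U overlapped-by F ✓
(U, K): U overlapped-by K ✓
(V, G): V overlapped-by G ✓
(V, H): V overlapped-by H ✓
(V, S): V overlapped-by S ✓
(Z, G): Z overlapped-by G ✓
(Z, H): Z overlapped-by H ✓
(Z, S): Z overlapped-by S ✓
Count: 24.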